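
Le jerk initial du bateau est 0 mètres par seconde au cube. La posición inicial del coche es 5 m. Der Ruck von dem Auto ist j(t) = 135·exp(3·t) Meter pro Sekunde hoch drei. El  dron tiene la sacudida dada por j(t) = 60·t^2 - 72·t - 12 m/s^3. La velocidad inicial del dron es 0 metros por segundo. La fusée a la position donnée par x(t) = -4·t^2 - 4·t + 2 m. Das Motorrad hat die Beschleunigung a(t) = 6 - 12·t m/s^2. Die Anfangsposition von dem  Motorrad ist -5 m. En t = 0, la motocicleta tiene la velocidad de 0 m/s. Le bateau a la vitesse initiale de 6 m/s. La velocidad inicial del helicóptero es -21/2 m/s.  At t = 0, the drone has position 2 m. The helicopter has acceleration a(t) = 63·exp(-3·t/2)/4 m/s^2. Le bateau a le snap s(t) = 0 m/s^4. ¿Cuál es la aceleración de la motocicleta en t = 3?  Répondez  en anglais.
Using a(t) = 6 - 12·t and substituting t = 3, we find a = -30.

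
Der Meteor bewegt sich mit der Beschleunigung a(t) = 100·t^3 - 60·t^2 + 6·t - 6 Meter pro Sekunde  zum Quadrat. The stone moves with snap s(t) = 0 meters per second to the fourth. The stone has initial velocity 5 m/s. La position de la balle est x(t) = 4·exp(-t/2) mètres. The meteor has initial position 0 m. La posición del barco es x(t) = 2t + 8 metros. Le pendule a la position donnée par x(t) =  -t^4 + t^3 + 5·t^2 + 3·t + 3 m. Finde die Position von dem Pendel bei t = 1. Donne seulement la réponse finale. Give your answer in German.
Bei t = 1, x = 11.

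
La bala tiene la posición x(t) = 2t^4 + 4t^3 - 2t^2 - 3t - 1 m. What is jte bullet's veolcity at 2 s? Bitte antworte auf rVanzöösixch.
Nous devons dériver notre équation de la position x(t) = 2·t^4 + 4·t^3 - 2·t^2 - 3·t - 1 1 fois. La dérivée de la position donne la vitesse: v(t) = 8·t^3 + 12·t^2 - 4·t - 3. En utilisant v(t) = 8·t^3 + 12·t^2 - 4·t - 3 et en substituant t = 2, nous trouvons v = 101.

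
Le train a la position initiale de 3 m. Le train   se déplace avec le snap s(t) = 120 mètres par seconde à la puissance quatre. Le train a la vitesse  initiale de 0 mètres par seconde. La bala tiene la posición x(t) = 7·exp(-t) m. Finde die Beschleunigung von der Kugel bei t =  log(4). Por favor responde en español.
Partiendo de la posición x(t) = 7·exp(-t), tomamos 2 derivadas. La derivada de la posición da la velocidad: v(t) = -7·exp(-t). Tomando d/dt de v(t), encontramos a(t) = 7·exp(-t). De la ecuación de la aceleración a(t) = 7·exp(-t), sustituimos t = log(4) para obtener a = 7/4.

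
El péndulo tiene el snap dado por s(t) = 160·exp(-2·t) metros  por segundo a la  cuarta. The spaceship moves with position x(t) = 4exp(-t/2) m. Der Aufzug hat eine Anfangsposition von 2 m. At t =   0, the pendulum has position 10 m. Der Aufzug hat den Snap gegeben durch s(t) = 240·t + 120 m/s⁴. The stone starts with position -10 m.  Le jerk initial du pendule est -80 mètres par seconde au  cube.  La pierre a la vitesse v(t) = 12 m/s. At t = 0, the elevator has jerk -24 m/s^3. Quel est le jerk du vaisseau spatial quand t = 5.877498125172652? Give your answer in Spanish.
Partiendo de la posición x(t) = 4·exp(-t/2), tomamos 3 derivadas. La derivada de la posición da la velocidad: v(t) = -2·exp(-t/2). La derivada de la velocidad da la aceleración: a(t) = exp(-t/2). La derivada de la aceleración da la sacudida: j(t) = -exp(-t/2)/2. Usando j(t) = -exp(-t/2)/2 y sustituyendo t = 5.877498125172652, encontramos j = -0.0264659509184517.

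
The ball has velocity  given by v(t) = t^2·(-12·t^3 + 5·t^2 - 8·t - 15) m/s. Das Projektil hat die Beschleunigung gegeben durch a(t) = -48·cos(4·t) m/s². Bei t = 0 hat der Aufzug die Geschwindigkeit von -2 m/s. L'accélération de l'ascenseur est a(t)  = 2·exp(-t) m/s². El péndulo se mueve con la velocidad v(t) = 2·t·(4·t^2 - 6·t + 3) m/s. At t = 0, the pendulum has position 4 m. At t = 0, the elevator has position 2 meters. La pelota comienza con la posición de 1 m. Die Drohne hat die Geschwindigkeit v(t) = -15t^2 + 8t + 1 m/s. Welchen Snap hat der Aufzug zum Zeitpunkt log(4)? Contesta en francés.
Nous devons dériver notre équation de l'accélération a(t) = 2·exp(-t) 2 fois. En prenant d/dt de a(t), nous trouvons j(t) = -2·exp(-t). En dérivant le jerk, nous obtenons le snap: s(t) = 2·exp(-t). De l'équation du snap s(t) = 2·exp(-t), nous substituons t = log(4) pour obtenir s = 1/2.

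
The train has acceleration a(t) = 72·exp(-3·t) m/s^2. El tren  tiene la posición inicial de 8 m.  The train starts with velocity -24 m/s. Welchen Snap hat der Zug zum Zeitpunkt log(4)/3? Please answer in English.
Starting from acceleration a(t) = 72·exp(-3·t), we take 2 derivatives. The derivative of acceleration gives jerk: j(t) = -216·exp(-3·t). The derivative of jerk gives snap: s(t) = 648·exp(-3·t). Using s(t) = 648·exp(-3·t) and substituting t = log(4)/3, we find s = 162.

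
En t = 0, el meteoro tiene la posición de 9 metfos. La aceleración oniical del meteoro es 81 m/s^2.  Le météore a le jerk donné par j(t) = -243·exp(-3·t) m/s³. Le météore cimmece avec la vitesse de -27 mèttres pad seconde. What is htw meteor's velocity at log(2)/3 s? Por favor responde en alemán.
Wir müssen das Integral unserer Gleichung für den Ruck j(t) = -243·exp(-3·t) 2-mal finden. Die Stammfunktion von dem Ruck ist die Beschleunigung. Mit a(0) = 81 erhalten wir a(t) = 81·exp(-3·t). Durch Integration von der Beschleunigung und Verwendung der Anfangsbedingung v(0) = -27, erhalten wir v(t) = -27·exp(-3·t). Aus der Gleichung für die Geschwindigkeit v(t) = -27·exp(-3·t), setzen wir t = log(2)/3 ein und erhalten v = -27/2.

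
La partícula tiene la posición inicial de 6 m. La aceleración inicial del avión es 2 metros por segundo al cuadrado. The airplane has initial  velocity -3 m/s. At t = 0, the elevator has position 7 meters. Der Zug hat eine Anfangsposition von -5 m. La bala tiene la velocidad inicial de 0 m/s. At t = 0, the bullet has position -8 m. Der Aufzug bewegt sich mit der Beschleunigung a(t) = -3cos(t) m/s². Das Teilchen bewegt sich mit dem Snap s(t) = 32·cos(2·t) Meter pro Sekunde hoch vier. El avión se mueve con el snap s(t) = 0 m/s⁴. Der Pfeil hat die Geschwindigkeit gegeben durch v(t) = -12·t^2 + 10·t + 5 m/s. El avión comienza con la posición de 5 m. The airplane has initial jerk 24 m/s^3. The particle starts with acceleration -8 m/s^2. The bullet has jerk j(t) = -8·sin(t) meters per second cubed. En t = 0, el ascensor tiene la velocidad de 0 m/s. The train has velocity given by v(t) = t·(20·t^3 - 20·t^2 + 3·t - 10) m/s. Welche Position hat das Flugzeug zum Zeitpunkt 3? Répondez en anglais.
Starting from snap s(t) = 0, we take 4 antiderivatives. The antiderivative of snap, with j(0) = 24, gives jerk: j(t) = 24. The antiderivative of jerk is acceleration. Using a(0) = 2, we get a(t) = 24·t + 2. The antiderivative of acceleration, with v(0) = -3, gives velocity: v(t) = 12·t^2 + 2·t - 3. Integrating velocity and using the initial condition x(0) = 5, we get x(t) = 4·t^3 + t^2 - 3·t + 5. We have position x(t) = 4·t^3 + t^2 - 3·t + 5. Substituting t = 3: x(3) = 113.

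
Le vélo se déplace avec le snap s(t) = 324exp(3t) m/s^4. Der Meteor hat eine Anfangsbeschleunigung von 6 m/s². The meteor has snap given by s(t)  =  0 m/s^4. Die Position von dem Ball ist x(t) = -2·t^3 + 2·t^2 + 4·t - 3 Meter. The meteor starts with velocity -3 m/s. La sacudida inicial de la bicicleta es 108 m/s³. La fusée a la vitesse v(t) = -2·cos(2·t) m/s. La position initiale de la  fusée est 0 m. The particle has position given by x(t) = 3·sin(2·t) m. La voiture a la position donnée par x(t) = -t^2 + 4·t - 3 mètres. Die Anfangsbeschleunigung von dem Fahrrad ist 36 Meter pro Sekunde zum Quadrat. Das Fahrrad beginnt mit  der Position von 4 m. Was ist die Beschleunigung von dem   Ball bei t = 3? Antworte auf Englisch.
We must differentiate our position equation x(t) = -2·t^3 + 2·t^2 + 4·t - 3 2 times. The derivative of position gives velocity: v(t) = -6·t^2 + 4·t + 4. The derivative of velocity gives acceleration: a(t) = 4 - 12·t. Using a(t) = 4 - 12·t and substituting t = 3, we find a = -32.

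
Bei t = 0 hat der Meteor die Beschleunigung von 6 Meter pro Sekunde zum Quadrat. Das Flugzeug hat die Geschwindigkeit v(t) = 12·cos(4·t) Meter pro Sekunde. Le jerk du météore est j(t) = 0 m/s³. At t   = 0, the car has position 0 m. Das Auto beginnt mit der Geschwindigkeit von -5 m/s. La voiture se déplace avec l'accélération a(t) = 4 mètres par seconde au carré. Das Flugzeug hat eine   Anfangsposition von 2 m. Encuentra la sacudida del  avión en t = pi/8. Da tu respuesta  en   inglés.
To solve this, we need to take 2 derivatives of our velocity equation v(t) = 12·cos(4·t). Differentiating velocity, we get acceleration: a(t) = -48·sin(4·t). The derivative of acceleration gives jerk: j(t) = -192·cos(4·t). From the given jerk equation j(t) = -192·cos(4·t), we substitute t = pi/8 to get j = 0.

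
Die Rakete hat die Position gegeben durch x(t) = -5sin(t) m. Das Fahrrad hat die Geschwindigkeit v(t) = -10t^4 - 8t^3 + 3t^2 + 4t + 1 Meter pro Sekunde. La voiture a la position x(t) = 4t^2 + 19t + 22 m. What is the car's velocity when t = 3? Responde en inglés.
We must differentiate our position equation x(t) = 4·t^2 + 19·t + 22 1 time. Differentiating position, we get velocity: v(t) = 8·t + 19. From the given velocity equation v(t) = 8·t + 19, we substitute t = 3 to get v = 43.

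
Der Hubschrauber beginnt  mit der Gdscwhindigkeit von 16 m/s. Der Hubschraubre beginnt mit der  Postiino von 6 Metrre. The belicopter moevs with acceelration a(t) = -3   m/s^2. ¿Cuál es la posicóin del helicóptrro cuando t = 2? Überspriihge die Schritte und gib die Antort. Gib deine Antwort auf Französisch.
x(2) = 32.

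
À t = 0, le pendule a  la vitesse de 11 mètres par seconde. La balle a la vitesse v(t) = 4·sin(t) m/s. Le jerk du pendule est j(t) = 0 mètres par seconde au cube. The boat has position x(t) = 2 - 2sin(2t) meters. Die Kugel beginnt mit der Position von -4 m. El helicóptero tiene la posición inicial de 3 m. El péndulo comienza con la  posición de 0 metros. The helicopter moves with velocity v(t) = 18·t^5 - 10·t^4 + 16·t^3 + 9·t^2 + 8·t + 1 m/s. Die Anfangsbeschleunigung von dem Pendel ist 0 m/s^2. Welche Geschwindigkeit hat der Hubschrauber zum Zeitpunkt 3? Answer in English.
We have velocity v(t) = 18·t^5 - 10·t^4 + 16·t^3 + 9·t^2 + 8·t + 1. Substituting t = 3: v(3) = 4102.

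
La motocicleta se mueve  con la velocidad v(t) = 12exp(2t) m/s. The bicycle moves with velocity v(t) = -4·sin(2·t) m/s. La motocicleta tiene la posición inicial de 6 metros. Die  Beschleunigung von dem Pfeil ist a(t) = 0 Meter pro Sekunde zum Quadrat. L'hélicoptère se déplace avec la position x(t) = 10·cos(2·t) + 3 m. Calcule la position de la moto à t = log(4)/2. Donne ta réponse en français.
Nous devons trouver la primitive de notre équation de la vitesse v(t) = 12·exp(2·t) 1 fois. En intégrant la vitesse et en utilisant la condition initiale x(0) = 6, nous obtenons x(t) = 6·exp(2·t). Nous avons la position x(t) = 6·exp(2·t). En substituant t = log(4)/2: x(log(4)/2) = 24.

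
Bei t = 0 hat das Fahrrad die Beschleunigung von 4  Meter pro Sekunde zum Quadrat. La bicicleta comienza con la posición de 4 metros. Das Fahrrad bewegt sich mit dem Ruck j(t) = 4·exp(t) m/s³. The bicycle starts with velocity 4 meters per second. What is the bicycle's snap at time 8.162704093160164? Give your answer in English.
To solve this, we need to take 1 derivative of our jerk equation j(t) = 4·exp(t). The derivative of jerk gives snap: s(t) = 4·exp(t). From the given snap equation s(t) = 4·exp(t), we substitute t = 8.162704093160164 to get s = 14030.6353093888.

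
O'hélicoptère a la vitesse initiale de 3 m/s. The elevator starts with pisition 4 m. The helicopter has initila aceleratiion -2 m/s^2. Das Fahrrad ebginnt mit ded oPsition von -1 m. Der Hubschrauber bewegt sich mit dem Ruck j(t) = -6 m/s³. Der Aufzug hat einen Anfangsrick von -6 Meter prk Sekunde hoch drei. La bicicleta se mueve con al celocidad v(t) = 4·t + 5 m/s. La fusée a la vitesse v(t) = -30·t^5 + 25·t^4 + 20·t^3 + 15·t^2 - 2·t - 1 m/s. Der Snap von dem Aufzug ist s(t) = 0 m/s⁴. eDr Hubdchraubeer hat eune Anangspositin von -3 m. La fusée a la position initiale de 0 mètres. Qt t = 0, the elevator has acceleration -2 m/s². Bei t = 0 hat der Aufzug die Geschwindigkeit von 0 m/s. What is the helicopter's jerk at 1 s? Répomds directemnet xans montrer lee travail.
The jerk at t = 1 is j = -6.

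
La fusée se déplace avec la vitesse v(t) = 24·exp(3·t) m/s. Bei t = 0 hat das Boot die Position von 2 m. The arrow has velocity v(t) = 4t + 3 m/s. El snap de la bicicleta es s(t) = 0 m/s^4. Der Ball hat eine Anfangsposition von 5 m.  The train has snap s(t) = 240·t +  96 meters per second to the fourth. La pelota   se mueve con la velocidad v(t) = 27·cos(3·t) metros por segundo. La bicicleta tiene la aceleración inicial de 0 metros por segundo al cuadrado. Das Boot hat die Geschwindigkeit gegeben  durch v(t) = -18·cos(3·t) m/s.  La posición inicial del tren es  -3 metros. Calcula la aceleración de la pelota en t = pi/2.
Debemos derivar nuestra ecuación de la velocidad v(t) = 27·cos(3·t) 1 vez. Derivando la velocidad, obtenemos la aceleración: a(t) = -81·sin(3·t). De la ecuación de la aceleración a(t) = -81·sin(3·t), sustituimos t = pi/2 para obtener a = 81.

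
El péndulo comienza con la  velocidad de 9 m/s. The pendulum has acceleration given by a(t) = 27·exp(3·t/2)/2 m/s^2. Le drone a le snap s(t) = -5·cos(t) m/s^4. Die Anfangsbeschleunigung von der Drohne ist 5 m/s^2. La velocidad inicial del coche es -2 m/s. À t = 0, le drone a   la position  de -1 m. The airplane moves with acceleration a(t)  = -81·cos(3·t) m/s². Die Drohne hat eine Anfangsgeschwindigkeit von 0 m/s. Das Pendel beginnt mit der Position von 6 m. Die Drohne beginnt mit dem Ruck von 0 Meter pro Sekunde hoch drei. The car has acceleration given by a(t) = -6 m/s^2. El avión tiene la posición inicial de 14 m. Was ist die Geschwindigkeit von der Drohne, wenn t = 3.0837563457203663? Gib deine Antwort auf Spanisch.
Partiendo del snap s(t) = -5·cos(t), tomamos 3 antiderivadas. Integrando el snap y usando la condición inicial j(0) = 0, obtenemos j(t) = -5·sin(t). La antiderivada de la sacudida, con a(0) = 5, da la aceleración: a(t) = 5·cos(t). Integrando la aceleración y usando la condición inicial v(0) = 0, obtenemos v(t) = 5·sin(t). Tenemos la velocidad v(t) = 5·sin(t). Sustituyendo t = 3.0837563457203663: v(3.0837563457203663) = 0.289020345745286.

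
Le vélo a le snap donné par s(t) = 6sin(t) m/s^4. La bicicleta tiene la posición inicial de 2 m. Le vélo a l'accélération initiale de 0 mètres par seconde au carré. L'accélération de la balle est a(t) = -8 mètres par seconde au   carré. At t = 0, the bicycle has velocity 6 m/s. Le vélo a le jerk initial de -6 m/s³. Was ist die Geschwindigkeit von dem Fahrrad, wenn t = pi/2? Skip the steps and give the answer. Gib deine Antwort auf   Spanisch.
v(pi/2) = 0.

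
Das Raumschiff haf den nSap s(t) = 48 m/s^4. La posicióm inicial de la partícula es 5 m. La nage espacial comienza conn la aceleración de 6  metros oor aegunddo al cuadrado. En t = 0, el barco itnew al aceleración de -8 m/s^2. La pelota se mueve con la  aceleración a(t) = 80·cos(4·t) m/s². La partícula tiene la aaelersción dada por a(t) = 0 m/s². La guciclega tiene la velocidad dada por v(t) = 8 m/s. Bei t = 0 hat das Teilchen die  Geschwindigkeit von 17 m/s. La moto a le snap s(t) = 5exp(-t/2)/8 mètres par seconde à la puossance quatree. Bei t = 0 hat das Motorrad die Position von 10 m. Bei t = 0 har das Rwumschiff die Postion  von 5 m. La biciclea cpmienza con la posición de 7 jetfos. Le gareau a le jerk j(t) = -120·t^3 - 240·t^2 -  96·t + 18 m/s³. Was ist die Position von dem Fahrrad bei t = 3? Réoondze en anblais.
To find the answer, we compute 1 integral of v(t) = 8. Integrating velocity and using the initial condition x(0) = 7, we get x(t) = 8·t + 7. From the given position equation x(t) = 8·t + 7, we substitute t = 3 to get x = 31.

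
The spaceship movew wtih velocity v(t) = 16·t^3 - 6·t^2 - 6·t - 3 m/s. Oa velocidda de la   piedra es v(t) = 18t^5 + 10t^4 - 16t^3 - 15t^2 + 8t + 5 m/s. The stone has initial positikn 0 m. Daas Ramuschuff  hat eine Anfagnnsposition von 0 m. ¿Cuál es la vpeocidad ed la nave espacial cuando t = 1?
De la ecuación de la velocidad v(t) = 16·t^3 - 6·t^2 - 6·t - 3, sustituimos t = 1 para obtener v = 1.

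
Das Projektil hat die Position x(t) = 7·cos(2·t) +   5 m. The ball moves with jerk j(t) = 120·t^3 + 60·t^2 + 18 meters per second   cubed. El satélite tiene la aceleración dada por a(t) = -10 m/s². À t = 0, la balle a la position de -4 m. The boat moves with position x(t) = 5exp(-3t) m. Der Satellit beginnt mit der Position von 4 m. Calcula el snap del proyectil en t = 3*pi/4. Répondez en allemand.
Wir müssen unsere Gleichung für die Position x(t) = 7·cos(2·t) + 5 4-mal ableiten. Durch Ableiten von der Position erhalten wir die Geschwindigkeit: v(t) = -14·sin(2·t). Mit d/dt von v(t) finden wir a(t) = -28·cos(2·t). Durch Ableiten von der Beschleunigung erhalten wir den Ruck: j(t) = 56·sin(2·t). Die Ableitung von dem Ruck ergibt den Snap: s(t) = 112·cos(2·t). Mit s(t) = 112·cos(2·t) und Einsetzen von t = 3*pi/4, finden wir s = 0.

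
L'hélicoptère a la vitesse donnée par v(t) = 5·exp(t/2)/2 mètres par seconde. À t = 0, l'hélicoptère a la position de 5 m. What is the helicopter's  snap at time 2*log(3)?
To solve this, we need to take 3 derivatives of our velocity equation v(t) = 5·exp(t/2)/2. Differentiating velocity, we get acceleration: a(t) = 5·exp(t/2)/4. Differentiating acceleration, we get jerk: j(t) = 5·exp(t/2)/8. Taking d/dt of j(t), we find s(t) = 5·exp(t/2)/16. We have snap s(t) = 5·exp(t/2)/16. Substituting t = 2*log(3): s(2*log(3)) = 15/16.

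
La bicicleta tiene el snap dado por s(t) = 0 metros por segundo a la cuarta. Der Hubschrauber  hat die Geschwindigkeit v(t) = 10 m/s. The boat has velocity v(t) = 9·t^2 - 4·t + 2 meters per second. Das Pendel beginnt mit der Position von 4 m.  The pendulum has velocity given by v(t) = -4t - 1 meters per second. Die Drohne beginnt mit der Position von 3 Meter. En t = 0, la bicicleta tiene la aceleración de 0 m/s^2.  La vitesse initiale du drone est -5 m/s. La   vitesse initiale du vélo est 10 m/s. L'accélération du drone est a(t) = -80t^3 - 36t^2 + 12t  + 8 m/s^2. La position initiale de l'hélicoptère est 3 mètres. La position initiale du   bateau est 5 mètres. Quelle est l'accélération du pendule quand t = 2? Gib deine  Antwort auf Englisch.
Starting from velocity v(t) = -4·t - 1, we take 1 derivative. The derivative of velocity gives acceleration: a(t) = -4. From the given acceleration equation a(t) = -4, we substitute t = 2 to get a = -4.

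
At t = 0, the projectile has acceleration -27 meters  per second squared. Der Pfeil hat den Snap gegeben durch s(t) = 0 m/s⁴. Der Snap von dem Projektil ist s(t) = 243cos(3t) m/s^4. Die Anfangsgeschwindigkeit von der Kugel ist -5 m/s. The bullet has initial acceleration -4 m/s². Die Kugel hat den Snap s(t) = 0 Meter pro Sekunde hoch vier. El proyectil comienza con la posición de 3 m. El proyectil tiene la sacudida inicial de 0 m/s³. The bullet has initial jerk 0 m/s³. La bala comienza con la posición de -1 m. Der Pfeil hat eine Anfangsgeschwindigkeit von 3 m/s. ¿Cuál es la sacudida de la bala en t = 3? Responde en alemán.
Um dies zu lösen, müssen wir 1 Stammfunktion unserer Gleichung für den Snap s(t) = 0 finden. Durch Integration von dem Snap und Verwendung der Anfangsbedingung j(0) = 0, erhalten wir j(t) = 0. Aus der Gleichung für den Ruck j(t) = 0, setzen wir t = 3 ein und erhalten j = 0.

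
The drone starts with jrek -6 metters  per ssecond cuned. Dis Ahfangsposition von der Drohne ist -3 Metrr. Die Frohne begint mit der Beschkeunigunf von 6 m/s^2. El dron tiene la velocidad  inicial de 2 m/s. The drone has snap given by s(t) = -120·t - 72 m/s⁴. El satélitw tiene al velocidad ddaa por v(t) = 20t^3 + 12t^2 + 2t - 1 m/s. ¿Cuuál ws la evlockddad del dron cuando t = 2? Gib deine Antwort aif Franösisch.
Nous devons intégrer notre équation du snap s(t) = -120·t - 72 3 fois. La primitive du snap est le jerk. En utilisant j(0) = -6, nous obtenons j(t) = -60·t^2 - 72·t - 6. L'intégrale du jerk est l'accélération. En utilisant a(0) = 6, nous obtenons a(t) = -20·t^3 - 36·t^2 - 6·t + 6. La primitive de l'accélération, avec v(0) = 2, donne la vitesse: v(t) = -5·t^4 - 12·t^3 - 3·t^2 + 6·t + 2. En utilisant v(t) = -5·t^4 - 12·t^3 - 3·t^2 + 6·t + 2 et en substituant t = 2, nous trouvons v = -174.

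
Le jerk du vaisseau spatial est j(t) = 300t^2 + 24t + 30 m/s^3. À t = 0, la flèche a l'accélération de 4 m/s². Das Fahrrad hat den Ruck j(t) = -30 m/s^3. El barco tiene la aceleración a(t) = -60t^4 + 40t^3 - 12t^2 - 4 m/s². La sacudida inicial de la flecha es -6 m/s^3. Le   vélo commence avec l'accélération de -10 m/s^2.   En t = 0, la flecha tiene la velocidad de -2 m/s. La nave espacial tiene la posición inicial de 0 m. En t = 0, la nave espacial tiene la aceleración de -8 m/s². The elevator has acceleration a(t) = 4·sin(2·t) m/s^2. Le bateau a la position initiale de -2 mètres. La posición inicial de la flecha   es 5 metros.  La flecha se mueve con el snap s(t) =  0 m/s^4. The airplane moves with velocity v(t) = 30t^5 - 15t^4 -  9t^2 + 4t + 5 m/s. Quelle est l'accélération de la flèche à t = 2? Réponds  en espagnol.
Para resolver esto, necesitamos tomar 2 integrales de nuestra ecuación del snap s(t) = 0. Integrando el snap y usando la condición inicial j(0) = -6, obtenemos j(t) = -6. Integrando la sacudida y usando la condición inicial a(0) = 4, obtenemos a(t) = 4 - 6·t. De la ecuación de la aceleración a(t) = 4 - 6·t, sustituimos t = 2 para obtener a = -8.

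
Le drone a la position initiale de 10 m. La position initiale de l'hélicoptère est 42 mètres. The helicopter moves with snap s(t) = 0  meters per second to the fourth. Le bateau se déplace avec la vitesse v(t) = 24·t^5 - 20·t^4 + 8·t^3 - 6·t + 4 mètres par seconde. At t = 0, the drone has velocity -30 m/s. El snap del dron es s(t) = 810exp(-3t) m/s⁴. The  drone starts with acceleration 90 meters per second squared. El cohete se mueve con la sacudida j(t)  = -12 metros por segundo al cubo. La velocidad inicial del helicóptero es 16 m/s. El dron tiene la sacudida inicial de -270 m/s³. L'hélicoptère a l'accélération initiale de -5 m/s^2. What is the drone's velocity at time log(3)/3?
To find the answer, we compute 3 integrals of s(t) = 810·exp(-3·t). Finding the antiderivative of s(t) and using j(0) = -270: j(t) = -270·exp(-3·t). Taking ∫j(t)dt and applying a(0) = 90, we find a(t) = 90·exp(-3·t). The integral of acceleration, with v(0) = -30, gives velocity: v(t) = -30·exp(-3·t). From the given velocity equation v(t) = -30·exp(-3·t), we substitute t = log(3)/3 to get v = -10.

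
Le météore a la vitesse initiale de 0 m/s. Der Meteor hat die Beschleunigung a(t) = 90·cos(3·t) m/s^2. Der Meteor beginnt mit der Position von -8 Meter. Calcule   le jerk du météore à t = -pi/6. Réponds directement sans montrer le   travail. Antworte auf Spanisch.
En t = -pi/6, j = 270.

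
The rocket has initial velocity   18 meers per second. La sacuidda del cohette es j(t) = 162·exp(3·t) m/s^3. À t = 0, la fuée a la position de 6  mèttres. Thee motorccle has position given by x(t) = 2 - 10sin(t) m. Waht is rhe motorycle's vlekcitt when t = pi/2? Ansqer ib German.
Wir müssen unsere Gleichung für die Position x(t) = 2 - 10·sin(t) 1-mal ableiten. Durch Ableiten von der Position erhalten wir die Geschwindigkeit: v(t) = -10·cos(t). Wir haben die Geschwindigkeit v(t) = -10·cos(t). Durch Einsetzen von t = pi/2: v(pi/2) = 0.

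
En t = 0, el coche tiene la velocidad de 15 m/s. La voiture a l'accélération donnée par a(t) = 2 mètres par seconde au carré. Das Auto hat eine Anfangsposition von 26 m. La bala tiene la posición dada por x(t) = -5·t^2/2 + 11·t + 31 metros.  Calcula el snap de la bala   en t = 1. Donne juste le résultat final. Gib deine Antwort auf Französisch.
À t = 1, s = 0.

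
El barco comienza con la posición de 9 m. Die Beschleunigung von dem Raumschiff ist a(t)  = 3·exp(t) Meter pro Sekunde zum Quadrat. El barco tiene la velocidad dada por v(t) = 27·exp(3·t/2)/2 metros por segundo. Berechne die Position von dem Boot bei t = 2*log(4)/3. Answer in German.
Um dies zu lösen, müssen wir 1 Integral unserer Gleichung für die Geschwindigkeit v(t) = 27·exp(3·t/2)/2 finden. Mit ∫v(t)dt und Anwendung von x(0) = 9, finden wir x(t) = 9·exp(3·t/2). Wir haben die Position x(t) = 9·exp(3·t/2). Durch Einsetzen von t = 2*log(4)/3: x(2*log(4)/3) = 36.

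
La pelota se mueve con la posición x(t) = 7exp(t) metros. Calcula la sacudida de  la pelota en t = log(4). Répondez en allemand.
Wir müssen unsere Gleichung für die Position x(t) = 7·exp(t) 3-mal ableiten. Durch Ableiten von der Position erhalten wir die Geschwindigkeit: v(t) = 7·exp(t). Durch Ableiten von der Geschwindigkeit erhalten wir die Beschleunigung: a(t) = 7·exp(t). Durch Ableiten von der Beschleunigung erhalten wir den Ruck: j(t) = 7·exp(t). Aus der Gleichung für den Ruck j(t) = 7·exp(t), setzen wir t = log(4) ein und erhalten j = 28.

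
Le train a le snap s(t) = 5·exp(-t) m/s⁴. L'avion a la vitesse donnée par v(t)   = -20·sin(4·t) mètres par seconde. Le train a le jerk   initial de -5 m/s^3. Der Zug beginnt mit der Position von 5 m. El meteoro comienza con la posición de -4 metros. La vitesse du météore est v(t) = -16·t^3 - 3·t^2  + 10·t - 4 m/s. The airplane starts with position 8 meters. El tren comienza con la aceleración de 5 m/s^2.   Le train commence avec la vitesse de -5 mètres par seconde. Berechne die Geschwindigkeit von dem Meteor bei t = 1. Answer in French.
Nous avons la vitesse v(t) = -16·t^3 - 3·t^2 + 10·t - 4. En substituant t = 1: v(1) = -13.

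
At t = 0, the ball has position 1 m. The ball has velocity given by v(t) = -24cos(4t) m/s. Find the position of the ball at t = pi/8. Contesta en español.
Debemos encontrar la antiderivada de nuestra ecuación de la velocidad v(t) = -24·cos(4·t) 1 vez. La antiderivada de la velocidad es la posición. Usando x(0) = 1, obtenemos x(t) = 1 - 6·sin(4·t). De la ecuación de la posición x(t) = 1 - 6·sin(4·t), sustituimos t = pi/8 para obtener x = -5.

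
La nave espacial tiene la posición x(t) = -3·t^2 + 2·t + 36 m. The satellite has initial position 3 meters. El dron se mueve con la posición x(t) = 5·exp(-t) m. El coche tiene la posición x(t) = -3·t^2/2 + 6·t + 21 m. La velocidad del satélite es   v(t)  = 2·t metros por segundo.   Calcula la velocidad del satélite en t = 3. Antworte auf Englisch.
We have velocity v(t) = 2·t. Substituting t = 3: v(3) = 6.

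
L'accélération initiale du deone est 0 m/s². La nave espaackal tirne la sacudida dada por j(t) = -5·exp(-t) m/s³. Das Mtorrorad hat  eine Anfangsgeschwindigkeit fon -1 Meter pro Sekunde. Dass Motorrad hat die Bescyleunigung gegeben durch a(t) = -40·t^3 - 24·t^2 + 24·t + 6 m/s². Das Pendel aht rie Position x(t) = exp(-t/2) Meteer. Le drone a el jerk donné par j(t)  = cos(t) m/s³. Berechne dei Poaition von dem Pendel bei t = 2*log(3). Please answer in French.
Nous avons la position x(t) = exp(-t/2). En substituant t = 2*log(3): x(2*log(3)) = 1/3.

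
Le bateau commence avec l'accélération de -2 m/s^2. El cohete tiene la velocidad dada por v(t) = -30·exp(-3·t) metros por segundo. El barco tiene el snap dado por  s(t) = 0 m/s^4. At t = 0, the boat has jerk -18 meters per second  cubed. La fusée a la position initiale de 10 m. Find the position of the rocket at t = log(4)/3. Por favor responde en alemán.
Um dies zu lösen, müssen wir 1 Stammfunktion unserer Gleichung für die Geschwindigkeit v(t) = -30·exp(-3·t) finden. Die Stammfunktion von der Geschwindigkeit ist die Position. Mit x(0) = 10 erhalten wir x(t) = 10·exp(-3·t). Mit x(t) = 10·exp(-3·t) und Einsetzen von t = log(4)/3, finden wir x = 5/2.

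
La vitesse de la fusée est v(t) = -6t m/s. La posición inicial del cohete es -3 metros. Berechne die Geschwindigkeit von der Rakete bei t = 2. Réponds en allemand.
Aus der Gleichung für die Geschwindigkeit v(t) = -6·t, setzen wir t = 2 ein und erhalten v = -12.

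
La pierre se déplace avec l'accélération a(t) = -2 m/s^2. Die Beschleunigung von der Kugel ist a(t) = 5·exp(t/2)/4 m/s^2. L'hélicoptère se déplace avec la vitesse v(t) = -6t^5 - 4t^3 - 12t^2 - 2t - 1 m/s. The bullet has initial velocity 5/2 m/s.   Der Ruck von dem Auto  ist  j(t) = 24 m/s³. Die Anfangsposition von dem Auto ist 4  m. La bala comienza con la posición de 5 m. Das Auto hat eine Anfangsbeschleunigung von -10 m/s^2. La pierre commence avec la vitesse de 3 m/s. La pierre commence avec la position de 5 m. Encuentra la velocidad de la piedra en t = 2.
Para resolver esto, necesitamos tomar 1 integral de nuestra ecuación de la aceleración a(t) = -2. La integral de la aceleración, con v(0) = 3, da la velocidad: v(t) = 3 - 2·t. De la ecuación de la velocidad v(t) = 3 - 2·t, sustituimos t = 2 para obtener v = -1.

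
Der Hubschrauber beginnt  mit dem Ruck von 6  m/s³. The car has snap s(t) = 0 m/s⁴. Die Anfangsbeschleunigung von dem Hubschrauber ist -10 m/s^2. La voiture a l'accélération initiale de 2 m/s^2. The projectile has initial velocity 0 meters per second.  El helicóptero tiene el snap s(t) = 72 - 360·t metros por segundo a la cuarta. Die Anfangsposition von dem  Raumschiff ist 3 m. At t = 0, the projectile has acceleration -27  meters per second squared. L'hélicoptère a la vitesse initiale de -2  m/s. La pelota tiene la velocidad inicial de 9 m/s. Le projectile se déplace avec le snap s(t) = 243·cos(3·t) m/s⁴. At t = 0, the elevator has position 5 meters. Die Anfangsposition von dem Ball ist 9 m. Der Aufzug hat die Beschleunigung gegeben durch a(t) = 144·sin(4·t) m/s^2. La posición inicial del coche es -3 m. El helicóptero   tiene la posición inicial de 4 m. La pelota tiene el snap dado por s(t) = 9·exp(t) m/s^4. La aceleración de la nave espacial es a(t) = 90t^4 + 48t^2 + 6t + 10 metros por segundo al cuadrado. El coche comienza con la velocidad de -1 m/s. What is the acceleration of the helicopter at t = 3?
We must find the antiderivative of our snap equation s(t) = 72 - 360·t 2 times. The antiderivative of snap is jerk. Using j(0) = 6, we get j(t) = -180·t^2 + 72·t + 6. The antiderivative of jerk, with a(0) = -10, gives acceleration: a(t) = -60·t^3 + 36·t^2 + 6·t - 10. Using a(t) = -60·t^3 + 36·t^2 + 6·t - 10 and substituting t = 3, we find a = -1288.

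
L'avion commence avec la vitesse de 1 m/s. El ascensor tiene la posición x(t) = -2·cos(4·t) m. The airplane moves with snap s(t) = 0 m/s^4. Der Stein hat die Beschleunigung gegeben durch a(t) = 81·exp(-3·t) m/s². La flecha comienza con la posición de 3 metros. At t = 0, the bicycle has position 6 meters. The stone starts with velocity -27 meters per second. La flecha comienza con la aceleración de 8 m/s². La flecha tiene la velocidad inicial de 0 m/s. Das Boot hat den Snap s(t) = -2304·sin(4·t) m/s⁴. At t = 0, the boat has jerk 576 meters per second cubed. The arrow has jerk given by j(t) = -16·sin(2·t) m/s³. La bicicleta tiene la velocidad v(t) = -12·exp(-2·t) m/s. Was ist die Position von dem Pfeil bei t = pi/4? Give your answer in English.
We need to integrate our jerk equation j(t) = -16·sin(2·t) 3 times. The integral of jerk, with a(0) = 8, gives acceleration: a(t) = 8·cos(2·t). Taking ∫a(t)dt and applying v(0) = 0, we find v(t) = 4·sin(2·t). Taking ∫v(t)dt and applying x(0) = 3, we find x(t) = 5 - 2·cos(2·t). We have position x(t) = 5 - 2·cos(2·t). Substituting t = pi/4: x(pi/4) = 5.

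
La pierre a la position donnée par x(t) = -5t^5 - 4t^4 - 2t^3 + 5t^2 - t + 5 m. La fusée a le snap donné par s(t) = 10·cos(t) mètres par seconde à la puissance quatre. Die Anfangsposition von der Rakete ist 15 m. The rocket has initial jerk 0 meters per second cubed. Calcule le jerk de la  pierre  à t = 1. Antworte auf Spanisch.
Para resolver esto, necesitamos tomar 3 derivadas de nuestra ecuación de la posición x(t) = -5·t^5 - 4·t^4 - 2·t^3 + 5·t^2 - t + 5. Derivando la posición, obtenemos la velocidad: v(t) = -25·t^4 - 16·t^3 - 6·t^2 + 10·t - 1. Derivando la velocidad, obtenemos la aceleración: a(t) = -100·t^3 - 48·t^2 - 12·t + 10. Derivando la aceleración, obtenemos la sacudida: j(t) = -300·t^2 - 96·t - 12. Usando j(t) = -300·t^2 - 96·t - 12 y sustituyendo t = 1, encontramos j = -408.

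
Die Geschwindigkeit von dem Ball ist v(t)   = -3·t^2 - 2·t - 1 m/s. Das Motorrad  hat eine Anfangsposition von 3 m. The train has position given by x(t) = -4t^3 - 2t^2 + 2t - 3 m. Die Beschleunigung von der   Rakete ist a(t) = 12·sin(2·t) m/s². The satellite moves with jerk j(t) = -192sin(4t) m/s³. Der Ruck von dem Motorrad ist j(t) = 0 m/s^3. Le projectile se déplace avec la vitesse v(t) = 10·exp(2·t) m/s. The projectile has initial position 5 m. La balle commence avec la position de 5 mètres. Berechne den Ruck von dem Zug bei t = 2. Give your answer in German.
Um dies zu lösen, müssen wir 3 Ableitungen unserer Gleichung für die Position x(t) = -4·t^3 - 2·t^2 + 2·t - 3 nehmen. Die Ableitung von der Position ergibt die Geschwindigkeit: v(t) = -12·t^2 - 4·t + 2. Mit d/dt von v(t) finden wir a(t) = -24·t - 4. Mit d/dt von a(t) finden wir j(t) = -24. Aus der Gleichung für den Ruck j(t) = -24, setzen wir t = 2 ein und erhalten j = -24.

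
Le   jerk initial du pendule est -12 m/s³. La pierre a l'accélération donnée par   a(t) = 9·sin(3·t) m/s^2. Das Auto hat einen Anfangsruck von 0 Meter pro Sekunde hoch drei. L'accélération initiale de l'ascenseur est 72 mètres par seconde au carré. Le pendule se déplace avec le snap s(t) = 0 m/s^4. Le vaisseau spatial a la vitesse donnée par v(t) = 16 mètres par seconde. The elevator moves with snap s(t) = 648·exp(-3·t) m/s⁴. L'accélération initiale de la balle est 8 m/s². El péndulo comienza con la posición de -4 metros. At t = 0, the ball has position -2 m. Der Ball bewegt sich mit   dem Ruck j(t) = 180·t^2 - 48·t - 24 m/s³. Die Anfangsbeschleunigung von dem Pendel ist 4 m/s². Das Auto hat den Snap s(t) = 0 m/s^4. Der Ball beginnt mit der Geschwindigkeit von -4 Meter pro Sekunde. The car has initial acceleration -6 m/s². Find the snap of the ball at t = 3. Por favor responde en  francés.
Pour résoudre ceci, nous devons prendre 1 dérivée de notre équation du jerk j(t) = 180·t^2 - 48·t - 24. En dérivant le jerk, nous obtenons le snap: s(t) = 360·t - 48. De l'équation du snap s(t) = 360·t - 48, nous substituons t = 3 pour obtenir s = 1032.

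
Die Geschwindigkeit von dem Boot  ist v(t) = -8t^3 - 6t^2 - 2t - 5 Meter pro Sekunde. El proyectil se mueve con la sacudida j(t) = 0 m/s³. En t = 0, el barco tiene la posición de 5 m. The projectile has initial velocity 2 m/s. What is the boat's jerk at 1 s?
Starting from velocity v(t) = -8·t^3 - 6·t^2 - 2·t - 5, we take 2 derivatives. Taking d/dt of v(t), we find a(t) = -24·t^2 - 12·t - 2. Taking d/dt of a(t), we find j(t) = -48·t - 12. Using j(t) = -48·t - 12 and substituting t = 1, we find j = -60.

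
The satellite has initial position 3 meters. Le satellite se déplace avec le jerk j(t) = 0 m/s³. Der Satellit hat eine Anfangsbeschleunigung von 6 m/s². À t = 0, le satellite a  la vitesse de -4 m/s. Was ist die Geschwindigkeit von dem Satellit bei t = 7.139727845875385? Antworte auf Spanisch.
Debemos encontrar la integral de nuestra ecuación de la sacudida j(t) = 0 2 veces. Tomando ∫j(t)dt y aplicando a(0) = 6, encontramos a(t) = 6. Tomando ∫a(t)dt y aplicando v(0) = -4, encontramos v(t) = 6·t - 4. De la ecuación de la velocidad v(t) = 6·t - 4, sustituimos t = 7.139727845875385 para obtener v = 38.8383670752523.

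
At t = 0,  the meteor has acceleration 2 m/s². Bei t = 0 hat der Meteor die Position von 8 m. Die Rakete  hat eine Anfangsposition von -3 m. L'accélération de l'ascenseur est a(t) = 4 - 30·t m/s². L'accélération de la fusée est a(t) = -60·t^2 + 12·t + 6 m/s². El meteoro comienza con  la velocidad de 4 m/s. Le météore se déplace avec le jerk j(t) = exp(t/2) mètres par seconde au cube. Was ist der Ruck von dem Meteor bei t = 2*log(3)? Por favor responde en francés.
De l'équation du jerk j(t) = exp(t/2), nous substituons t = 2*log(3) pour obtenir j = 3.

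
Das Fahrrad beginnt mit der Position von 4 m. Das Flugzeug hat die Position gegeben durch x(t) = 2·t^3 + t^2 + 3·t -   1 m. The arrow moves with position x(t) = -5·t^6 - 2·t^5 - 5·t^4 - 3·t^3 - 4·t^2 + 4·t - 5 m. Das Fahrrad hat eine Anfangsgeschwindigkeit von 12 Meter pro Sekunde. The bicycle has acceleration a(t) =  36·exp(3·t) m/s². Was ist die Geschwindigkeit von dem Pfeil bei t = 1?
Wir müssen unsere Gleichung für die Position x(t) = -5·t^6 - 2·t^5 - 5·t^4 - 3·t^3 - 4·t^2 + 4·t - 5 1-mal ableiten. Die Ableitung von der Position ergibt die Geschwindigkeit: v(t) = -30·t^5 - 10·t^4 - 20·t^3 - 9·t^2 - 8·t + 4. Mit v(t) = -30·t^5 - 10·t^4 - 20·t^3 - 9·t^2 - 8·t + 4 und Einsetzen von t = 1, finden wir v = -73.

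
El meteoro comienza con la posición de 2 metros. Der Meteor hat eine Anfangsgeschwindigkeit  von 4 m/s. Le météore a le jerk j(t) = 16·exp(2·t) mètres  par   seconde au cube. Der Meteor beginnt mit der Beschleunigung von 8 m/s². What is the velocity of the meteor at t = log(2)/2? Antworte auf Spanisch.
Debemos encontrar la antiderivada de nuestra ecuación de la sacudida j(t) = 16·exp(2·t) 2 veces. La antiderivada de la sacudida es la aceleración. Usando a(0) = 8, obtenemos a(t) = 8·exp(2·t). Integrando la aceleración y usando la condición inicial v(0) = 4, obtenemos v(t) = 4·exp(2·t). De la ecuación de la velocidad v(t) = 4·exp(2·t), sustituimos t = log(2)/2 para obtener v = 8.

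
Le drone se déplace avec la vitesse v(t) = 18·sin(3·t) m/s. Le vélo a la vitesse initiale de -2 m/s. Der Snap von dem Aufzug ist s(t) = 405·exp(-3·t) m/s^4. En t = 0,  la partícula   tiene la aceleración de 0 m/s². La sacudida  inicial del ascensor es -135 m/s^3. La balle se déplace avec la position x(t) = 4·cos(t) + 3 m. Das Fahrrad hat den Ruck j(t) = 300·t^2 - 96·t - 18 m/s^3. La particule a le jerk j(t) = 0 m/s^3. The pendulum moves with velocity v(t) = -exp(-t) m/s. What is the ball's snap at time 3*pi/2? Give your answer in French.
Nous devons dériver notre équation de la position x(t) = 4·cos(t) + 3 4 fois. La dérivée de la position donne la vitesse: v(t) = -4·sin(t). En prenant d/dt de v(t), nous trouvons a(t) = -4·cos(t). En dérivant l'accélération, nous obtenons le jerk: j(t) = 4·sin(t). En dérivant le jerk, nous obtenons le snap: s(t) = 4·cos(t). Nous avons le snap s(t) = 4·cos(t). En substituant t = 3*pi/2: s(3*pi/2) = 0.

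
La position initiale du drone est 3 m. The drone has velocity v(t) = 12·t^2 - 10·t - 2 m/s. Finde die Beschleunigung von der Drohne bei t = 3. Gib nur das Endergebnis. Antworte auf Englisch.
The answer is 62.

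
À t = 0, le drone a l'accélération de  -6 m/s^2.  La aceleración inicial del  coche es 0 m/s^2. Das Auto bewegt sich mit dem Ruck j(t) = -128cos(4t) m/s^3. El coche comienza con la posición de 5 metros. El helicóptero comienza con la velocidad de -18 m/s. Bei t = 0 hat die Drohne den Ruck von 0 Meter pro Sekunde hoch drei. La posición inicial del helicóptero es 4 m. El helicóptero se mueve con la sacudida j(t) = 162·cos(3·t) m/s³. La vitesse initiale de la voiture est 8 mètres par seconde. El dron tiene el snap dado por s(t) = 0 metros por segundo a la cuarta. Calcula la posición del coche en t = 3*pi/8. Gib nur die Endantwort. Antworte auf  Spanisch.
La posición en t = 3*pi/8 es x = 3.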